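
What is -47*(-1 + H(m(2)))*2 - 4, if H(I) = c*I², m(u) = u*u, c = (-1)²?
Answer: -1414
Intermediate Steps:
c = 1
m(u) = u²
H(I) = I² (H(I) = 1*I² = I²)
-47*(-1 + H(m(2)))*2 - 4 = -47*(-1 + (2²)²)*2 - 4 = -47*(-1 + 4²)*2 - 4 = -47*(-1 + 16)*2 - 4 = -705*2 - 4 = -47*30 - 4 = -1410 - 4 = -1414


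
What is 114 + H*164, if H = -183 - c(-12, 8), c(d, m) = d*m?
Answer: -14154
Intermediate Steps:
H = -87 (H = -183 - (-12)*8 = -183 - 1*(-96) = -183 + 96 = -87)
114 + H*164 = 114 - 87*164 = 114 - 14268 = -14154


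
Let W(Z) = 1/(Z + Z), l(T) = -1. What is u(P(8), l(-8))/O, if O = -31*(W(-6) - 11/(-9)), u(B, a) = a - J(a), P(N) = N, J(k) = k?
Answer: 0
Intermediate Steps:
u(B, a) = 0 (u(B, a) = a - a = 0)
W(Z) = 1/(2*Z)
O = -1271/36 (O = -31*((1/2)/(-6) - 11/(-9)) = -31*((1/2)*(-1/6) - 11*(-1/9)) = -31*(-1/12 + 11/9) = -31*41/36 = -1271/36 ≈ -35.306)
u(P(8), l(-8))/O = 0/(-1271/36) = 0*(-36/1271) = 0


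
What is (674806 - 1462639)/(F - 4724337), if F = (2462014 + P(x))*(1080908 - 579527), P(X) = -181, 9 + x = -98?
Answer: -262611/411437189012 ≈ -6.3828e-7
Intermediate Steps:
x = -107 (x = -9 - 98 = -107)
F = 1234316291373 (F = (2462014 - 181)*(1080908 - 579527) = 2461833*501381 = 1234316291373)
(674806 - 1462639)/(F - 4724337) = (674806 - 1462639)/(1234316291373 - 4724337) = -787833/1234311567036 = -787833*1/1234311567036 = -262611/411437189012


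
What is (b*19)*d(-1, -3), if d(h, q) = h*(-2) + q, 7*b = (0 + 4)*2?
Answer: -152/7 ≈ -21.714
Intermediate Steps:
b = 8/7 (b = ((0 + 4)*2)/7 = (4*2)/7 = (⅐)*8 = 8/7 ≈ 1.1429)
d(h, q) = q - 2*h (d(h, q) = -2*h + q = q - 2*h)
(b*19)*d(-1, -3) = ((8/7)*19)*(-3 - 2*(-1)) = 152*(-3 + 2)/7 = (152/7)*(-1) = -152/7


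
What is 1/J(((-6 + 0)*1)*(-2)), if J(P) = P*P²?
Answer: 1/1728 ≈ 0.00057870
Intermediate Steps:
J(P) = P³
1/J(((-6 + 0)*1)*(-2)) = 1/((((-6 + 0)*1)*(-2))³) = 1/((-6*1*(-2))³) = 1/((-6*(-2))³) = 1/(12³) = 1/1728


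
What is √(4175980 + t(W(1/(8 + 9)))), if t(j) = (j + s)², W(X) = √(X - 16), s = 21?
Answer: √(1206981062 + 714*I*√4607)/17 ≈ 2043.6 + 0.041028*I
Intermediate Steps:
W(X) = √(-16 + X)
t(j) = (21 + j)² (t(j) = (j + 21)² = (21 + j)²)
√(4175980 + t(W(1/(8 + 9)))) = √(4175980 + (21 + √(-16 + 1/(8 + 9)))²) = √(4175980 + (21 + √(-16 + 1/17))²) = √(4175980 + (21 + √(-271/17))²) = √(4175980 + (21 + I*√4607/17)²)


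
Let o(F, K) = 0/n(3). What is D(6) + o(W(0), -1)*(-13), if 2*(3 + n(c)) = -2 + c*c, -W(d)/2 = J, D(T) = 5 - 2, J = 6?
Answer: 3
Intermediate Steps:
D(T) = 3
W(d) = -12 (W(d) = -2*6 = -12)
n(c) = -4 + c²/2 (n(c) = -3 + (-2 + c*c)/2 = -3 + (-2 + c²)/2 = -3 + (-1 + c²/2) = -4 + c²/2)
o(F, K) = 0 (o(F, K) = 0/(-4 + (½)*3²) = 0/(-4 + (½)*9) = 0/(-4 + 9/2) = 0/(½) = 0*2 = 0)
D(6) + o(W(0), -1)*(-13) = 3 + 0*(-13) = 3 + 0 = 3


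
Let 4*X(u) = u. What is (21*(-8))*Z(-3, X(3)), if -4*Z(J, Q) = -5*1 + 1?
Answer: -168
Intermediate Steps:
X(u) = u/4
Z(J, Q) = 1 (Z(J, Q) = -(-5*1 + 1)/4 = -(-5 + 1)/4 = -¼*(-4) = 1)
(21*(-8))*Z(-3, X(3)) = (21*(-8))*1 = -168*1 = -168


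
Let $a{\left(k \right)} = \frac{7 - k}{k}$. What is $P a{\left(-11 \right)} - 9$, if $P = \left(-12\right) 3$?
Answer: $\frac{549}{11} \approx 49.909$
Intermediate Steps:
$P = -36$
$a{\left(k \right)} = \frac{7 - k}{k}$
$P a{\left(-11 \right)} - 9 = - 36 \frac{7 - -11}{-11} - 9 = - 36 \left(- \frac{7 + 11}{11}\right) - 9 = - 36 \left(\left(- \frac{1}{11}\right) 18\right) - 9 = \left(-36\right) \left(- \frac{18}{11}\right) - 9 = \frac{648}{11} - 9 = \frac{549}{11}$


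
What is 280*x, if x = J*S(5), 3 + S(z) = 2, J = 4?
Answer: -1120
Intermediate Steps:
S(z) = -1 (S(z) = -3 + 2 = -1)
x = -4 (x = 4*(-1) = -4)
280*x = 280*(-4) = -1120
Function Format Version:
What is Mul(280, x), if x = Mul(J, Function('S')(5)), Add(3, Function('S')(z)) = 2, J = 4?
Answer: -1120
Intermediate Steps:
Function('S')(z) = -1 (Function('S')(z) = Add(-3, 2) = -1)
x = -4 (x = Mul(4, -1) = -4)
Mul(280, x) = Mul(280, -4) = -1120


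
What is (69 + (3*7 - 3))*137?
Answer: 11919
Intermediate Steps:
(69 + (3*7 - 3))*137 = (69 + (21 - 3))*137 = (69 + 18)*137 = 87*137 = 11919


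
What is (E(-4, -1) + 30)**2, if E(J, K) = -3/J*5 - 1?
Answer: 17161/16 ≈ 1072.6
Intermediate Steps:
E(J, K) = -1 - 15/J (E(J, K) = -15/J - 1 = -1 - 15/J)
(E(-4, -1) + 30)**2 = ((-15 - 1*(-4))/(-4) + 30)**2 = (-(-15 + 4)/4 + 30)**2 = (-1/4*(-11) + 30)**2 = (11/4 + 30)**2 = (131/4)**2 = 17161/16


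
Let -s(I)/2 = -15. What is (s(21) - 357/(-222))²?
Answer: 5470921/5476 ≈ 999.07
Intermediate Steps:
s(I) = 30 (s(I) = -2*(-15) = 30)
(s(21) - 357/(-222))² = (30 - 357/(-222))² = (30 - 357*(-1/222))² = (30 + 119/74)² = (2339/74)² = 5470921/5476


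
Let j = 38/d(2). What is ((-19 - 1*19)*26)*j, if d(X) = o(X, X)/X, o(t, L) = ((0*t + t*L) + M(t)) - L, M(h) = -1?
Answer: -75088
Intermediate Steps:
o(t, L) = -1 - L + L*t (o(t, L) = ((0*t + t*L) - 1) - L = ((0 + L*t) - 1) - L = (L*t - 1) - L = (-1 + L*t) - L = -1 - L + L*t)
d(X) = (-1 + X**2 - X)/X (d(X) = (-1 - X + X*X)/X = (-1 - X + X**2)/X = (-1 + X**2 - X)/X)
j = 76 (j = 38/(-1 + 2 - 1/2) = 38/(1/2) = 38*2 = 76)
((-19 - 1*19)*26)*j = ((-19 - 1*19)*26)*76 = ((-19 - 19)*26)*76 = -38*26*76 = -988*76 = -75088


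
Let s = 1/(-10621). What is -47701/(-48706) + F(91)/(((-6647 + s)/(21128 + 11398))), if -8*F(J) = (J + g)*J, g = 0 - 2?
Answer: 11358331345807219/2292357241552 ≈ 4954.9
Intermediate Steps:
g = -2
s = -1/10621 ≈ -9.4153e-5
F(J) = -J*(-2 + J)/8 (F(J) = -(J - 2)*J/8 = -(-2 + J)*J/8 = -J*(-2 + J)/8)
-47701/(-48706) + F(91)/(((-6647 + s)/(21128 + 11398))) = -47701/(-48706) + ((⅛)*91*(2 - 1*91))/(((-6647 - 1/10621)/(21128 + 11398))) = -47701*(-1/48706) + ((⅛)*91*(2 - 91))/((-70597788/10621/32526)) = 47701/48706 + ((⅛)*91*(-89))/((-70597788/10621*1/32526)) = 47701/48706 - 8099/(8*(-11766298/57576441)) = 47701/48706 - 8099/8*(-57576441/11766298) = 47701/48706 + 466311595659/94130384 = 11358331345807219/2292357241552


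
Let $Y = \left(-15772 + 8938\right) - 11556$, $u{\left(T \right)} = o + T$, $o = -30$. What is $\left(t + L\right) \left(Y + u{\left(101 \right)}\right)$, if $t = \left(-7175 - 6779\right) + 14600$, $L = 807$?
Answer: $-26617507$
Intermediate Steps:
$t = 646$ ($t = -13954 + 14600 = 646$)
$u{\left(T \right)} = -30 + T$
$Y = -18390$ ($Y = -6834 - 11556 = -18390$)
$\left(t + L\right) \left(Y + u{\left(101 \right)}\right) = \left(646 + 807\right) \left(-18390 + \left(-30 + 101\right)\right) = 1453 \left(-18390 + 71\right) = 1453 \left(-18319\right) = -26617507$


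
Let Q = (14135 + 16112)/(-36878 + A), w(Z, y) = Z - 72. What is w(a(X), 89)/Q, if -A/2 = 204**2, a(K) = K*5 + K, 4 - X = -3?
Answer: 3603300/30247 ≈ 119.13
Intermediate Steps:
X = 7 (X = 4 - 1*(-3) = 4 + 3 = 7)
a(K) = 6*K (a(K) = 5*K + K = 6*K)
A = -83232 (A = -2*204**2 = -2*41616 = -83232)
w(Z, y) = -72 + Z
Q = -30247/120110 (Q = (14135 + 16112)/(-36878 - 83232) = 30247/(-120110) = 30247*(-1/120110) = -30247/120110 ≈ -0.25183)
w(a(X), 89)/Q = (-72 + 6*7)/(-30247/120110) = (-72 + 42)*(-120110/30247) = -30*(-120110/30247) = 3603300/30247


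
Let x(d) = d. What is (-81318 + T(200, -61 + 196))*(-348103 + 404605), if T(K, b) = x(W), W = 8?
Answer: -4594177620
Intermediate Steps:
T(K, b) = 8
(-81318 + T(200, -61 + 196))*(-348103 + 404605) = (-81318 + 8)*(-348103 + 404605) = -81310*56502 = -4594177620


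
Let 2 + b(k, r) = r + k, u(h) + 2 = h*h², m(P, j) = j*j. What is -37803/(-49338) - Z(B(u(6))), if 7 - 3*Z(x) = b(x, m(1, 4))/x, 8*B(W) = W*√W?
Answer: -20291/16446 + 28*√214/34347 ≈ -1.2219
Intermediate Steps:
m(P, j) = j²
u(h) = -2 + h³ (u(h) = -2 + h*h² = -2 + h³)
b(k, r) = -2 + k + r (b(k, r) = -2 + (r + k) = -2 + (k + r) = -2 + k + r)
B(W) = W^(3/2)/8 (B(W) = (W*√W)/8 = W^(3/2)/8)
Z(x) = 7/3 - (14 + x)/(3*x) (Z(x) = 7/3 - (-2 + x + 4²)/(3*x) = 7/3 - (-2 + x + 16)/(3*x) = 7/3 - (14 + x)/(3*x))
-37803/(-49338) - Z(B(u(6))) = -37803/(-49338) - (2 - 14*8/(-2 + 6³)^(3/2)/3) = -37803*(-1/49338) - (2 - 14*8/(-2 + 216)^(3/2)/3) = 12601/16446 - (2 - 14*2*√214/11449/3) = 12601/16446 - (2 - 28*√214/34347) = 12601/16446 + (-2 + 28*√214/34347) = -20291/16446 + 28*√214/34347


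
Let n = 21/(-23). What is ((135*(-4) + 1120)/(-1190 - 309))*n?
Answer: 12180/34477 ≈ 0.35328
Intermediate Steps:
n = -21/23 (n = 21*(-1/23) = -21/23 ≈ -0.91304)
((135*(-4) + 1120)/(-1190 - 309))*n = ((135*(-4) + 1120)/(-1190 - 309))*(-21/23) = ((-540 + 1120)/(-1499))*(-21/23) = (580*(-1/1499))*(-21/23) = -580/1499*(-21/23) = 12180/34477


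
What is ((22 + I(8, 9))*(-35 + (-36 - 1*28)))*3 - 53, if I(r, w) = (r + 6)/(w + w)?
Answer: -6818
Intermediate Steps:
I(r, w) = (6 + r)/(2*w) (I(r, w) = (6 + r)/((2*w)) = (6 + r)*(1/(2*w)) = (6 + r)/(2*w))
((22 + I(8, 9))*(-35 + (-36 - 1*28)))*3 - 53 = ((22 + (½)*(6 + 8)/9)*(-35 + (-36 - 1*28)))*3 - 53 = ((22 + (½)*(⅑)*14)*(-35 + (-36 - 28)))*3 - 53 = ((22 + 7/9)*(-35 - 64))*3 - 53 = ((205/9)*(-99))*3 - 53 = -2255*3 - 53 = -6765 - 53 = -6818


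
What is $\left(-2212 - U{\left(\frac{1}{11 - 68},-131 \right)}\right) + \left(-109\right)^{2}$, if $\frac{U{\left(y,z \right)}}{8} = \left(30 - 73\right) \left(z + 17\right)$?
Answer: $-29547$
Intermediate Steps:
$U{\left(y,z \right)} = -5848 - 344 z$ ($U{\left(y,z \right)} = 8 \left(30 - 73\right) \left(z + 17\right) = 8 \left(- 43 \left(17 + z\right)\right) = 8 \left(-731 - 43 z\right) = -5848 - 344 z$)
$\left(-2212 - U{\left(\frac{1}{11 - 68},-131 \right)}\right) + \left(-109\right)^{2} = \left(-2212 - \left(-5848 - -45064\right)\right) + \left(-109\right)^{2} = \left(-2212 - \left(-5848 + 45064\right)\right) + 11881 = \left(-2212 - 39216\right) + 11881 = -41428 + 11881 = -29547$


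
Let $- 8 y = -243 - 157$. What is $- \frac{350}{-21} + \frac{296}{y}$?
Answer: $\frac{1694}{75} \approx 22.587$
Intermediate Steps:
$y = 50$ ($y = - \frac{-243 - 157}{8} = \left(- \frac{1}{8}\right) \left(-400\right) = 50$)
$- \frac{350}{-21} + \frac{296}{y} = - \frac{350}{-21} + \frac{296}{50} = \left(-350\right) \left(- \frac{1}{21}\right) + 296 \cdot \frac{1}{50} = \frac{50}{3} + \frac{148}{25} = \frac{1694}{75}$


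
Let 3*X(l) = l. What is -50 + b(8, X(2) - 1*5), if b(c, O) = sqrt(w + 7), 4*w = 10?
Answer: -50 + sqrt(38)/2 ≈ -46.918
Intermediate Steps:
w = 5/2 (w = (1/4)*10 = 5/2 ≈ 2.5000)
X(l) = l/3
b(c, O) = sqrt(38)/2 (b(c, O) = sqrt(5/2 + 7) = sqrt(19/2) = sqrt(38)/2)
-50 + b(8, X(2) - 1*5) = -50 + sqrt(38)/2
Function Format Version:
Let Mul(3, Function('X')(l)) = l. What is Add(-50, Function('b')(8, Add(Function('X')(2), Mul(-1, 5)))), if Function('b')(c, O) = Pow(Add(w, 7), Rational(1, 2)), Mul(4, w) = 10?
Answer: Add(-50, Mul(Rational(1, 2), Pow(38, Rational(1, 2)))) ≈ -46.918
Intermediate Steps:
w = Rational(5, 2) (w = Mul(Rational(1, 4), 10) = Rational(5, 2) ≈ 2.5000)
Function('X')(l) = Mul(Rational(1, 3), l)
Function('b')(c, O) = Mul(Rational(1, 2), Pow(38, Rational(1, 2))) (Function('b')(c, O) = Pow(Add(Rational(5, 2), 7), Rational(1, 2)) = Pow(Rational(19, 2), Rational(1, 2)) = Mul(Rational(1, 2), Pow(38, Rational(1, 2))))
Add(-50, Function('b')(8, Add(Function('X')(2), Mul(-1, 5)))) = Add(-50, Mul(Rational(1, 2), Pow(38, Rational(1, 2))))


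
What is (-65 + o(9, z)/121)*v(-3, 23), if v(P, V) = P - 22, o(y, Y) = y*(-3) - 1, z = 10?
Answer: 197325/121 ≈ 1630.8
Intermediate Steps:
o(y, Y) = -1 - 3*y (o(y, Y) = -3*y - 1 = -1 - 3*y)
v(P, V) = -22 + P
(-65 + o(9, z)/121)*v(-3, 23) = (-65 + (-1 - 3*9)/121)*(-22 - 3) = (-65 + (-1 - 27)*(1/121))*(-25) = (-65 - 28*1/121)*(-25) = (-65 - 28/121)*(-25) = -7893/121*(-25) = 197325/121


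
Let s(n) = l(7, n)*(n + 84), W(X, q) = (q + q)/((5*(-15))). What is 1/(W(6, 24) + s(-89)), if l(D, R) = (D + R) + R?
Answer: 25/21359 ≈ 0.0011705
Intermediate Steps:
l(D, R) = D + 2*R
W(X, q) = -2*q/75 (W(X, q) = (2*q)/(-75) = (2*q)*(-1/75) = -2*q/75)
s(n) = (7 + 2*n)*(84 + n) (s(n) = (7 + 2*n)*(n + 84) = (7 + 2*n)*(84 + n))
1/(W(6, 24) + s(-89)) = 1/(-2/75*24 + (7 + 2*(-89))*(84 - 89)) = 1/(-16/25 + (7 - 178)*(-5)) = 1/(-16/25 - 171*(-5)) = 1/(-16/25 + 855) = 1/(21359/25) = 25/21359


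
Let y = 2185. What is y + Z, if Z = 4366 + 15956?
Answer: 22507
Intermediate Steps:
Z = 20322
y + Z = 2185 + 20322 = 22507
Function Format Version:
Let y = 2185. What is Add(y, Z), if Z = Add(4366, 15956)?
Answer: 22507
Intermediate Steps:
Z = 20322
Add(y, Z) = Add(2185, 20322) = 22507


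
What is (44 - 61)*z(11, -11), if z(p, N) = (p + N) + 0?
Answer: 0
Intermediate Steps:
z(p, N) = N + p (z(p, N) = (N + p) + 0 = N + p)
(44 - 61)*z(11, -11) = (44 - 61)*(-11 + 11) = -17*0 = 0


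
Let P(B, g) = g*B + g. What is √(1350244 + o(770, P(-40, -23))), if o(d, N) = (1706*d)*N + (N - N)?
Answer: 2*√294916846 ≈ 34346.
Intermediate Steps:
P(B, g) = g + B*g (P(B, g) = B*g + g = g + B*g)
o(d, N) = 1706*N*d (o(d, N) = 1706*N*d + 0 = 1706*N*d)
√(1350244 + o(770, P(-40, -23))) = √(1350244 + 1706*(-23*(1 - 40))*770) = √(1350244 + 1706*(-23*(-39))*770) = √(1350244 + 1706*897*770) = √(1350244 + 1178317140) = √1179667384 = 2*√294916846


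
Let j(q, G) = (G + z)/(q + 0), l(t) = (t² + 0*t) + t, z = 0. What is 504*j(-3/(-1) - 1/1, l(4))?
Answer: 5040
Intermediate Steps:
l(t) = t + t² (l(t) = (t² + 0) + t = t² + t = t + t²)
j(q, G) = G/q (j(q, G) = (G + 0)/(q + 0) = G/q)
504*j(-3/(-1) - 1/1, l(4)) = 504*((4*(1 + 4))/(-3/(-1) - 1/1)) = 504*((4*5)/(-3*(-1) - 1*1)) = 504*(20/(3 - 1)) = 504*(20/2) = 504*(20*(½)) = 504*10 = 5040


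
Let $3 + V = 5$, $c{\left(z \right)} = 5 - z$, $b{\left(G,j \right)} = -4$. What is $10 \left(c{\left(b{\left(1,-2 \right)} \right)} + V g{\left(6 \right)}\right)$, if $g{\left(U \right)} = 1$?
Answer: $110$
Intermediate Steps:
$V = 2$ ($V = -3 + 5 = 2$)
$10 \left(c{\left(b{\left(1,-2 \right)} \right)} + V g{\left(6 \right)}\right) = 10 \left(\left(5 - -4\right) + 2 \cdot 1\right) = 10 \left(\left(5 + 4\right) + 2\right) = 10 \left(9 + 2\right) = 10 \cdot 11 = 110$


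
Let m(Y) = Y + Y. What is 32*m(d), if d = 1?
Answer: 64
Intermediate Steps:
m(Y) = 2*Y
32*m(d) = 32*(2*1) = 32*2 = 64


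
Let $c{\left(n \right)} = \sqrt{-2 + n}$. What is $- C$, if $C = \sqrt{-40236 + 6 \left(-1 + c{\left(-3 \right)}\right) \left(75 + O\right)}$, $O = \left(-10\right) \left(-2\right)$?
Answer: $- \sqrt{-40806 + 570 i \sqrt{5}} \approx -3.1544 - 202.03 i$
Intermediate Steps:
$O = 20$
$C = \sqrt{-40806 + 570 i \sqrt{5}}$ ($C = \sqrt{-40236 + 6 \left(-1 + \sqrt{-2 - 3}\right) \left(75 + 20\right)} = \sqrt{-40236 + 6 \left(-1 + \sqrt{-5}\right) 95} = \sqrt{-40236 + 6 \left(-1 + i \sqrt{5}\right) 95} = \sqrt{-40236 + \left(-6 + 6 i \sqrt{5}\right) 95} = \sqrt{-40236 - \left(570 - 570 i \sqrt{5}\right)} = \sqrt{-40806 + 570 i \sqrt{5}} \approx 3.154 + 202.03 i$)
$- C = - \sqrt{-40806 + 570 i \sqrt{5}}$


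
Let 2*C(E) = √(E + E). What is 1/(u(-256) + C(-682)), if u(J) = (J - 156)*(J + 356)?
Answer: -41200/1697440341 - I*√341/1697440341 ≈ -2.4272e-5 - 1.0879e-8*I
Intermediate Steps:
C(E) = √2*√E/2 (C(E) = √(E + E)/2 = √(2*E)/2 = (√2*√E)/2 = √2*√E/2)
u(J) = (-156 + J)*(356 + J)
1/(u(-256) + C(-682)) = 1/((-55536 + (-256)² + 200*(-256)) + √2*√(-682)/2) = 1/((-55536 + 65536 - 51200) + √2*(I*√682)/2) = 1/(-41200 + I*√341)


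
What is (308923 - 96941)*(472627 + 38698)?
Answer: 108391696150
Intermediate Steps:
(308923 - 96941)*(472627 + 38698) = 211982*511325 = 108391696150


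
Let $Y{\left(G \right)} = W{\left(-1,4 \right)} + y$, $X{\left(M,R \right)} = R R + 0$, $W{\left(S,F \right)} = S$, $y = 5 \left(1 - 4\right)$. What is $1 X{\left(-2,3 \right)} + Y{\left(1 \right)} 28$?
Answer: $-439$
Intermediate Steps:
$y = -15$ ($y = 5 \left(-3\right) = -15$)
$X{\left(M,R \right)} = R^{2}$ ($X{\left(M,R \right)} = R^{2} + 0 = R^{2}$)
$Y{\left(G \right)} = -16$ ($Y{\left(G \right)} = -1 - 15 = -16$)
$1 X{\left(-2,3 \right)} + Y{\left(1 \right)} 28 = 1 \cdot 3^{2} - 448 = 1 \cdot 9 - 448 = 9 - 448 = -439$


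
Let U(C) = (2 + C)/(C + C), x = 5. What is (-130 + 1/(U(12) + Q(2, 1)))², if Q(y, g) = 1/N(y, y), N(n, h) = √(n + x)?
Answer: 639324676/39601 + 7281216*√7/39601 ≈ 16631.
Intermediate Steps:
N(n, h) = √(5 + n) (N(n, h) = √(n + 5) = √(5 + n))
U(C) = (2 + C)/(2*C) (U(C) = (2 + C)/((2*C)) = (2 + C)*(1/(2*C)) = (2 + C)/(2*C))
Q(y, g) = (5 + y)^(-½) (Q(y, g) = 1/(√(5 + y)) = (5 + y)^(-½))
(-130 + 1/(U(12) + Q(2, 1)))² = (-130 + 1/((½)*(2 + 12)/12 + (5 + 2)^(-½)))² = (-130 + 1/((½)*(1/12)*14 + 7^(-½)))² = (-130 + 1/(7/12 + √7/7))²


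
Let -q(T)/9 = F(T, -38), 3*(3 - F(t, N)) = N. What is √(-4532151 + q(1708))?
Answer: 6*I*√125897 ≈ 2128.9*I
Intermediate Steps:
F(t, N) = 3 - N/3
q(T) = -141 (q(T) = -9*(3 - ⅓*(-38)) = -9*(3 + 38/3) = -9*47/3 = -141)
√(-4532151 + q(1708)) = √(-4532151 - 141) = √(-4532292) = 6*I*√125897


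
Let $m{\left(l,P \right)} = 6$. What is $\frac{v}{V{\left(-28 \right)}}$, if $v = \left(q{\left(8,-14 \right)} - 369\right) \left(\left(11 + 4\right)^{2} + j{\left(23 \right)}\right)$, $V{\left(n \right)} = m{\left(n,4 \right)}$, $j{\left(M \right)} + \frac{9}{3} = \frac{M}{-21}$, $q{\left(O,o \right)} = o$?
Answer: $- \frac{1776737}{126} \approx -14101.0$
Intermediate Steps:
$j{\left(M \right)} = -3 - \frac{M}{21}$ ($j{\left(M \right)} = -3 + \frac{M}{-21} = -3 + M \left(- \frac{1}{21}\right) = -3 - \frac{M}{21}$)
$V{\left(n \right)} = 6$
$v = - \frac{1776737}{21}$ ($v = \left(-14 - 369\right) \left(\left(11 + 4\right)^{2} - \frac{86}{21}\right) = - 383 \left(15^{2} - \frac{86}{21}\right) = - 383 \left(225 - \frac{86}{21}\right) = \left(-383\right) \frac{4639}{21} = - \frac{1776737}{21} \approx -84607.0$)
$\frac{v}{V{\left(-28 \right)}} = - \frac{1776737}{21 \cdot 6} = \left(- \frac{1776737}{21}\right) \frac{1}{6} = - \frac{1776737}{126}$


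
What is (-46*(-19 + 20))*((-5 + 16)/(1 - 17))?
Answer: 253/8 ≈ 31.625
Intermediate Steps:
(-46*(-19 + 20))*((-5 + 16)/(1 - 17)) = (-46*1)*(11/(-16)) = -506*(-1)/16 = -46*(-11/16) = 253/8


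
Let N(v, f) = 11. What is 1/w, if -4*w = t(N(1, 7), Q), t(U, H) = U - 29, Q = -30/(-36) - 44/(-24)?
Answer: 2/9 ≈ 0.22222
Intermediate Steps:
Q = 8/3 (Q = -30*(-1/36) - 44*(-1/24) = ⅚ + 11/6 = 8/3 ≈ 2.6667)
t(U, H) = -29 + U
w = 9/2 (w = -(-29 + 11)/4 = -¼*(-18) = 9/2 ≈ 4.5000)
1/w = 1/(9/2) = 2/9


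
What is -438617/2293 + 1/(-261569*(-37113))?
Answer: -4257922905636956/22259550411021 ≈ -191.29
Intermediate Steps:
-438617/2293 + 1/(-261569*(-37113)) = -438617*1/2293 - 1/261569*(-1/37113) = -438617/2293 + 1/9707610297 = -4257922905636956/22259550411021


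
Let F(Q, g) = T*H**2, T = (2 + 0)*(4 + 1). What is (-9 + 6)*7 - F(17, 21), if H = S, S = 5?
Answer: -271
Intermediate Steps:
T = 10 (T = 2*5 = 10)
H = 5
F(Q, g) = 250 (F(Q, g) = 10*5**2 = 10*25 = 250)
(-9 + 6)*7 - F(17, 21) = (-9 + 6)*7 - 1*250 = -3*7 - 250 = -21 - 250 = -271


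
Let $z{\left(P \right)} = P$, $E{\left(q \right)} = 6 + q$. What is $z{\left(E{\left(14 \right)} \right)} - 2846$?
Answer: $-2826$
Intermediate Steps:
$z{\left(E{\left(14 \right)} \right)} - 2846 = \left(6 + 14\right) - 2846 = 20 - 2846 = -2826$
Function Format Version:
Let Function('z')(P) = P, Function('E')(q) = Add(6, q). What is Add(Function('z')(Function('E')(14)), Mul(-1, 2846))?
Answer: -2826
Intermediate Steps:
Add(Function('z')(Function('E')(14)), Mul(-1, 2846)) = Add(Add(6, 14), Mul(-1, 2846)) = Add(20, -2846) = -2826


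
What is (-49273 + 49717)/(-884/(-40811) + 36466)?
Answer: 9060042/744107405 ≈ 0.012176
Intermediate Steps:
(-49273 + 49717)/(-884/(-40811) + 36466) = 444/(-884*(-1/40811) + 36466) = 444/(884/40811 + 36466) = 444/(1488214810/40811) = 444*(40811/1488214810) = 9060042/744107405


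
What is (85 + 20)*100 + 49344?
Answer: 59844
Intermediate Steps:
(85 + 20)*100 + 49344 = 105*100 + 49344 = 10500 + 49344 = 59844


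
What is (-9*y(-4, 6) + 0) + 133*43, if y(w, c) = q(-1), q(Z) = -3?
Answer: 5746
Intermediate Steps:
y(w, c) = -3
(-9*y(-4, 6) + 0) + 133*43 = (-9*(-3) + 0) + 133*43 = (27 + 0) + 5719 = 27 + 5719 = 5746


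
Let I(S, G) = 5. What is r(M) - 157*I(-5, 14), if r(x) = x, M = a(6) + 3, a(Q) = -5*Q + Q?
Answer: -806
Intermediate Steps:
a(Q) = -4*Q
M = -21 (M = -4*6 + 3 = -24 + 3 = -21)
r(M) - 157*I(-5, 14) = -21 - 157*5 = -21 - 785 = -806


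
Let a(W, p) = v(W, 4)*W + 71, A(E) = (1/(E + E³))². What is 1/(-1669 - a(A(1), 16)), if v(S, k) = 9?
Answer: -4/6969 ≈ -0.00057397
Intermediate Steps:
A(E) = (E + E³)⁻²
a(W, p) = 71 + 9*W (a(W, p) = 9*W + 71 = 71 + 9*W)
1/(-1669 - a(A(1), 16)) = 1/(-1669 - (71 + 9*(1/(1²*(1 + 1²)²)))) = 1/(-1669 - (71 + 9*(1/(1 + 1)²))) = 1/(-1669 - (71 + 9*(1/2²))) = 1/(-1669 - (71 + 9*(1*(¼)))) = 1/(-1669 - (71 + 9*(¼))) = 1/(-1669 - (71 + 9/4)) = 1/(-1669 - 1*293/4) = 1/(-1669 - 293/4) = 1/(-6969/4) = -4/6969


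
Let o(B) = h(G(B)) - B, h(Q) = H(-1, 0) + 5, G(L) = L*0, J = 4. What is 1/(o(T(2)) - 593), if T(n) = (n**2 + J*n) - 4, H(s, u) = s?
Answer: -1/597 ≈ -0.0016750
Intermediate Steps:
G(L) = 0
T(n) = -4 + n**2 + 4*n (T(n) = (n**2 + 4*n) - 4 = -4 + n**2 + 4*n)
h(Q) = 4 (h(Q) = -1 + 5 = 4)
o(B) = 4 - B
1/(o(T(2)) - 593) = 1/((4 - (-4 + 2**2 + 4*2)) - 593) = 1/((4 - (-4 + 4 + 8)) - 593) = 1/((4 - 1*8) - 593) = 1/((4 - 8) - 593) = 1/(-4 - 593) = 1/(-597) = -1/597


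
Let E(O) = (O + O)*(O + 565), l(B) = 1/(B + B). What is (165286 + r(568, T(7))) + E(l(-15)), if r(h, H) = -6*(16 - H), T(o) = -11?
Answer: 74288851/450 ≈ 1.6509e+5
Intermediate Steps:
r(h, H) = -96 + 6*H
l(B) = 1/(2*B)
E(O) = 2*O*(565 + O) (E(O) = (2*O)*(565 + O) = 2*O*(565 + O))
(165286 + r(568, T(7))) + E(l(-15)) = (165286 + (-96 + 6*(-11))) + 2*((½)/(-15))*(565 + (½)/(-15)) = (165286 + (-96 - 66)) + 2*((½)*(-1/15))*(565 + (½)*(-1/15)) = (165286 - 162) + 2*(-1/30)*(565 - 1/30) = 165124 + 2*(-1/30)*(16949/30) = 165124 - 16949/450 = 74288851/450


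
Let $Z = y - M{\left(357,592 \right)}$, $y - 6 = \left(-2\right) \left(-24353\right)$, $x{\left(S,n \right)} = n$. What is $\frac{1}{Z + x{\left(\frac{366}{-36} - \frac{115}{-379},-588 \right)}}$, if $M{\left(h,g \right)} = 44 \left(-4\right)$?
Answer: $\frac{1}{48300} \approx 2.0704 \cdot 10^{-5}$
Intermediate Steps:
$M{\left(h,g \right)} = -176$
$y = 48712$ ($y = 6 - -48706 = 6 + 48706 = 48712$)
$Z = 48888$ ($Z = 48712 - -176 = 48712 + 176 = 48888$)
$\frac{1}{Z + x{\left(\frac{366}{-36} - \frac{115}{-379},-588 \right)}} = \frac{1}{48888 - 588} = \frac{1}{48300}$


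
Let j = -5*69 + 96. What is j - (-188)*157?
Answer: 29267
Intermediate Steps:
j = -249 (j = -345 + 96 = -249)
j - (-188)*157 = -249 - (-188)*157 = -249 - 1*(-29516) = -249 + 29516 = 29267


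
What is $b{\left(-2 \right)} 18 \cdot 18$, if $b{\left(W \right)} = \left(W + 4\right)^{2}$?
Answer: $1296$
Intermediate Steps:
$b{\left(W \right)} = \left(4 + W\right)^{2}$
$b{\left(-2 \right)} 18 \cdot 18 = \left(4 - 2\right)^{2} \cdot 18 \cdot 18 = 2^{2} \cdot 18 \cdot 18 = 4 \cdot 18 \cdot 18 = 72 \cdot 18 = 1296$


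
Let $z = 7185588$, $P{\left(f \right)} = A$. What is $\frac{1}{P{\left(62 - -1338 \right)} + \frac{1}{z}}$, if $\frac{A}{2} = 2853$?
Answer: $\frac{7185588}{41000965129} \approx 0.00017525$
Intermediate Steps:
$A = 5706$ ($A = 2 \cdot 2853 = 5706$)
$P{\left(f \right)} = 5706$
$\frac{1}{P{\left(62 - -1338 \right)} + \frac{1}{z}} = \frac{1}{5706 + \frac{1}{7185588}} = \frac{1}{\frac{41000965129}{7185588}} = \frac{7185588}{41000965129}$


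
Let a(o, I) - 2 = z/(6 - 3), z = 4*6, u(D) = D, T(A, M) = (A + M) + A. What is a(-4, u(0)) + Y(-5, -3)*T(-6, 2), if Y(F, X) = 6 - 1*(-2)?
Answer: -70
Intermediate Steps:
Y(F, X) = 8 (Y(F, X) = 6 + 2 = 8)
T(A, M) = M + 2*A
z = 24
a(o, I) = 10 (a(o, I) = 2 + 24/(6 - 3) = 2 + 24/3 = 2 + 24*(⅓) = 2 + 8 = 10)
a(-4, u(0)) + Y(-5, -3)*T(-6, 2) = 10 + 8*(2 + 2*(-6)) = 10 + 8*(2 - 12) = 10 + 8*(-10) = 10 - 80 = -70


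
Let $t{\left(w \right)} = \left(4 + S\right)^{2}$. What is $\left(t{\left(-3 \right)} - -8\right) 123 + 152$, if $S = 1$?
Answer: $4211$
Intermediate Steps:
$t{\left(w \right)} = 25$ ($t{\left(w \right)} = \left(4 + 1\right)^{2} = 5^{2} = 25$)
$\left(t{\left(-3 \right)} - -8\right) 123 + 152 = \left(25 - -8\right) 123 + 152 = \left(25 + 8\right) 123 + 152 = 33 \cdot 123 + 152 = 4059 + 152 = 4211$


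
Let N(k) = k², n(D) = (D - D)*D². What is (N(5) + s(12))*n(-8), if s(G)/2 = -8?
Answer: 0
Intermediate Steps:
n(D) = 0 (n(D) = 0*D² = 0)
s(G) = -16 (s(G) = 2*(-8) = -16)
(N(5) + s(12))*n(-8) = (5² - 16)*0 = (25 - 16)*0 = 9*0 = 0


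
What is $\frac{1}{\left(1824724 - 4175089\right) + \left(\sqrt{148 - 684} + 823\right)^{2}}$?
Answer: $- \frac{i}{3292 \sqrt{134} + 1673572 i} \approx -5.9721 \cdot 10^{-7} - 1.3599 \cdot 10^{-8} i$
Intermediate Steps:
$\frac{1}{\left(1824724 - 4175089\right) + \left(\sqrt{148 - 684} + 823\right)^{2}} = \frac{1}{-2350365 + \left(\sqrt{-536} + 823\right)^{2}} = \frac{1}{-2350365 + \left(2 i \sqrt{134} + 823\right)^{2}} = \frac{1}{-2350365 + \left(823 + 2 i \sqrt{134}\right)^{2}}$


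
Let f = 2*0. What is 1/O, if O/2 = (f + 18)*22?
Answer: 1/792 ≈ 0.0012626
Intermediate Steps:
f = 0
O = 792 (O = 2*((0 + 18)*22) = 2*(18*22) = 2*396 = 792)
1/O = 1/792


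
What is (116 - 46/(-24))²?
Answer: 2002225/144 ≈ 13904.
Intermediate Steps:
(116 - 46/(-24))² = (116 - 46*(-1/24))² = (116 + 23/12)² = (1415/12)² = 2002225/144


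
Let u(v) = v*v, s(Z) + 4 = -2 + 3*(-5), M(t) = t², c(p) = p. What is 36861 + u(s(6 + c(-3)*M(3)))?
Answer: 37302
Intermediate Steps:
s(Z) = -21 (s(Z) = -4 + (-2 + 3*(-5)) = -4 + (-2 - 15) = -4 - 17 = -21)
u(v) = v²
36861 + u(s(6 + c(-3)*M(3))) = 36861 + (-21)² = 36861 + 441 = 37302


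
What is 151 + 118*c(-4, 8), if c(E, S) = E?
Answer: -321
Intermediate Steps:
151 + 118*c(-4, 8) = 151 + 118*(-4) = 151 - 472 = -321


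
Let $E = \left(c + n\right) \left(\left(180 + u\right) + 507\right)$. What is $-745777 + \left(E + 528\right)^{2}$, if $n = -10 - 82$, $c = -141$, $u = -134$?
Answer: $16465533264$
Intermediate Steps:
$n = -92$
$E = -128849$ ($E = \left(-141 - 92\right) \left(\left(180 - 134\right) + 507\right) = - 233 \left(46 + 507\right) = \left(-233\right) 553 = -128849$)
$-745777 + \left(E + 528\right)^{2} = -745777 + \left(-128849 + 528\right)^{2} = -745777 + \left(-128321\right)^{2} = -745777 + 16466279041 = 16465533264$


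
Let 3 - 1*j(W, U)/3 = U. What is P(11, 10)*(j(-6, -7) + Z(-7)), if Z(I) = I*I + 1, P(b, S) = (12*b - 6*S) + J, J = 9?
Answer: 6480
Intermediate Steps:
j(W, U) = 9 - 3*U
P(b, S) = 9 - 6*S + 12*b (P(b, S) = (12*b - 6*S) + 9 = (-6*S + 12*b) + 9 = 9 - 6*S + 12*b)
Z(I) = 1 + I² (Z(I) = I² + 1 = 1 + I²)
P(11, 10)*(j(-6, -7) + Z(-7)) = (9 - 6*10 + 12*11)*((9 - 3*(-7)) + (1 + (-7)²)) = (9 - 60 + 132)*((9 + 21) + (1 + 49)) = 81*(30 + 50) = 81*80 = 6480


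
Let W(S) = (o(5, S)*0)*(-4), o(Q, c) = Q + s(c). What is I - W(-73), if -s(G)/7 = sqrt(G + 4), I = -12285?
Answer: -12285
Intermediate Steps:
s(G) = -7*sqrt(4 + G) (s(G) = -7*sqrt(G + 4) = -7*sqrt(4 + G))
o(Q, c) = Q - 7*sqrt(4 + c)
W(S) = 0 (W(S) = ((5 - 7*sqrt(4 + S))*0)*(-4) = 0*(-4) = 0)
I - W(-73) = -12285 - 1*0 = -12285 + 0 = -12285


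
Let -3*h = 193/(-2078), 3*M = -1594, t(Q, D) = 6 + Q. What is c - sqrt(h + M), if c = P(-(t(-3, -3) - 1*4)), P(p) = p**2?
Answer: 1 - I*sqrt(20647874526)/6234 ≈ 1.0 - 23.05*I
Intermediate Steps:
M = -1594/3 (M = (1/3)*(-1594) = -1594/3 ≈ -531.33)
h = 193/6234 (h = -193/(3*(-2078)) = -193*(-1)/(3*2078) = -1/3*(-193/2078) = 193/6234 ≈ 0.030959)
c = 1 (c = (-((6 - 3) - 1*4))**2 = (-(3 - 4))**2 = (-1*(-1))**2 = 1**2 = 1)
c - sqrt(h + M) = 1 - sqrt(193/6234 - 1594/3) = 1 - sqrt(-3312139/6234) = 1 - I*sqrt(20647874526)/6234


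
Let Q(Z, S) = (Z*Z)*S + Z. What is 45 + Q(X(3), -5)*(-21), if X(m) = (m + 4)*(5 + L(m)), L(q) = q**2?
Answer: 1006407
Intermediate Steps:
X(m) = (4 + m)*(5 + m**2) (X(m) = (m + 4)*(5 + m**2) = (4 + m)*(5 + m**2))
Q(Z, S) = Z + S*Z**2 (Q(Z, S) = Z**2*S + Z = S*Z**2 + Z = Z + S*Z**2)
45 + Q(X(3), -5)*(-21) = 45 + ((20 + 3**3 + 4*3**2 + 5*3)*(1 - 5*(20 + 3**3 + 4*3**2 + 5*3)))*(-21) = 45 + ((20 + 27 + 4*9 + 15)*(1 - 5*(20 + 27 + 4*9 + 15)))*(-21) = 45 + ((20 + 27 + 36 + 15)*(1 - 5*(20 + 27 + 36 + 15)))*(-21) = 45 + (98*(1 - 5*98))*(-21) = 45 + (98*(1 - 490))*(-21) = 45 + (98*(-489))*(-21) = 45 - 47922*(-21) = 45 + 1006362 = 1006407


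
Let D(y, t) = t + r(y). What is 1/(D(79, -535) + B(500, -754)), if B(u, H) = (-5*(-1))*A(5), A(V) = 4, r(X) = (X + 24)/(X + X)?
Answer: -158/81267 ≈ -0.0019442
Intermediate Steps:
r(X) = (24 + X)/(2*X) (r(X) = (24 + X)/((2*X)) = (24 + X)*(1/(2*X)) = (24 + X)/(2*X))
D(y, t) = t + (24 + y)/(2*y)
B(u, H) = 20 (B(u, H) = -5*(-1)*4 = 5*4 = 20)
1/(D(79, -535) + B(500, -754)) = 1/((½ - 535 + 12/79) + 20) = 1/(-84427/158 + 20) = 1/(-81267/158) = -158/81267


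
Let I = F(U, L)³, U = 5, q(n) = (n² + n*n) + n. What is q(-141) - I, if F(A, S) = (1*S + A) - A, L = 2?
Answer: 39613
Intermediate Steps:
q(n) = n + 2*n² (q(n) = (n² + n²) + n = 2*n² + n = n + 2*n²)
F(A, S) = S (F(A, S) = (S + A) - A = (A + S) - A = S)
I = 8 (I = 2³ = 8)
q(-141) - I = -141*(1 + 2*(-141)) - 1*8 = -141*(1 - 282) - 8 = -141*(-281) - 8 = 39621 - 8 = 39613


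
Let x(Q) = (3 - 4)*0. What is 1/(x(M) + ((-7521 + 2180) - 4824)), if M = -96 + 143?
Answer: -1/10165 ≈ -9.8377e-5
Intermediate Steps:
M = 47
x(Q) = 0 (x(Q) = -1*0 = 0)
1/(x(M) + ((-7521 + 2180) - 4824)) = 1/(0 + ((-7521 + 2180) - 4824)) = 1/(0 + (-5341 - 4824)) = 1/(0 - 10165) = 1/(-10165) = -1/10165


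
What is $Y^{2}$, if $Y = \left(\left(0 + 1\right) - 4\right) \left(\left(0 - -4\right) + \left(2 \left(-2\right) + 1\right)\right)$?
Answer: $9$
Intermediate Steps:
$Y = -3$ ($Y = \left(1 - 4\right) \left(\left(0 + 4\right) + \left(-4 + 1\right)\right) = - 3 \left(4 - 3\right) = \left(-3\right) 1 = -3$)
$Y^{2} = \left(-3\right)^{2} = 9$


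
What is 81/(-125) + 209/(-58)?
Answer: -30823/7250 ≈ -4.2514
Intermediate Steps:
81/(-125) + 209/(-58) = 81*(-1/125) + 209*(-1/58) = -81/125 - 209/58 = -30823/7250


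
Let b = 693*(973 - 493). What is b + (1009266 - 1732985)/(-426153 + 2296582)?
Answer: 622178778841/1870429 ≈ 3.3264e+5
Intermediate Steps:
b = 332640 (b = 693*480 = 332640)
b + (1009266 - 1732985)/(-426153 + 2296582) = 332640 + (1009266 - 1732985)/(-426153 + 2296582) = 332640 - 723719/1870429 = 622178778841/1870429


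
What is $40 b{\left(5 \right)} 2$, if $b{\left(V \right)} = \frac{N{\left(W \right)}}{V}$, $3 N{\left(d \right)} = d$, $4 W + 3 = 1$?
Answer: $- \frac{8}{3} \approx -2.6667$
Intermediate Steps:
$W = - \frac{1}{2}$ ($W = - \frac{3}{4} + \frac{1}{4} \cdot 1 = - \frac{3}{4} + \frac{1}{4} = - \frac{1}{2} \approx -0.5$)
$N{\left(d \right)} = \frac{d}{3}$
$b{\left(V \right)} = - \frac{1}{6 V}$ ($b{\left(V \right)} = \frac{\frac{1}{3} \left(- \frac{1}{2}\right)}{V} = - \frac{1}{6 V}$)
$40 b{\left(5 \right)} 2 = 40 \left(- \frac{1}{6 \cdot 5}\right) 2 = 40 \left(\left(- \frac{1}{6}\right) \frac{1}{5}\right) 2 = 40 \left(- \frac{1}{30}\right) 2 = \left(- \frac{4}{3}\right) 2 = - \frac{8}{3}$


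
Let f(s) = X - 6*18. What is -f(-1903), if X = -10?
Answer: 118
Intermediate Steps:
f(s) = -118 (f(s) = -10 - 6*18 = -10 - 108 = -118)
-f(-1903) = -1*(-118) = 118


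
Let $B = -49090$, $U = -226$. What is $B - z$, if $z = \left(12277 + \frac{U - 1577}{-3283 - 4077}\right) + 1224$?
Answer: $- \frac{460671563}{7360} \approx -62591.0$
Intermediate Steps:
$z = \frac{99369163}{7360}$ ($z = \left(12277 + \frac{-226 - 1577}{-3283 - 4077}\right) + 1224 = \left(12277 - \frac{1803}{-7360}\right) + 1224 = \left(12277 - - \frac{1803}{7360}\right) + 1224 = \left(12277 + \frac{1803}{7360}\right) + 1224 = \frac{90360523}{7360} + 1224 = \frac{99369163}{7360} \approx 13501.0$)
$B - z = -49090 - \frac{99369163}{7360} = - \frac{460671563}{7360}$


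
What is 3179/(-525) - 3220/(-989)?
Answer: -63197/22575 ≈ -2.7994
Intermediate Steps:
3179/(-525) - 3220/(-989) = 3179*(-1/525) - 3220*(-1/989) = -3179/525 + 140/43 = -63197/22575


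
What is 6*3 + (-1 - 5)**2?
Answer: 54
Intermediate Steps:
6*3 + (-1 - 5)**2 = 18 + (-6)**2 = 18 + 36 = 54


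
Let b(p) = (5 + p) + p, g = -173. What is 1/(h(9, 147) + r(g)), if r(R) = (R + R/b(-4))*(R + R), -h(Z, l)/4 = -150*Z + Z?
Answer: 3/135808 ≈ 2.2090e-5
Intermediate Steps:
b(p) = 5 + 2*p
h(Z, l) = 596*Z (h(Z, l) = -4*(-150*Z + Z) = -(-596)*Z = 596*Z)
r(R) = 4*R²/3 (r(R) = (R + R/(5 + 2*(-4)))*(R + R) = (R + R/(5 - 8))*(2*R) = (R + R/(-3))*(2*R) = (R + R*(-⅓))*(2*R) = (R - R/3)*(2*R) = (2*R/3)*(2*R) = 4*R²/3)
1/(h(9, 147) + r(g)) = 1/(596*9 + (4/3)*(-173)²) = 1/(5364 + (4/3)*29929) = 1/(5364 + 119716/3) = 1/(135808/3) = 3/135808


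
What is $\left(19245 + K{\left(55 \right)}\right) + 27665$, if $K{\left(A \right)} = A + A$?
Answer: $47020$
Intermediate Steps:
$K{\left(A \right)} = 2 A$
$\left(19245 + K{\left(55 \right)}\right) + 27665 = \left(19245 + 2 \cdot 55\right) + 27665 = \left(19245 + 110\right) + 27665 = 19355 + 27665 = 47020$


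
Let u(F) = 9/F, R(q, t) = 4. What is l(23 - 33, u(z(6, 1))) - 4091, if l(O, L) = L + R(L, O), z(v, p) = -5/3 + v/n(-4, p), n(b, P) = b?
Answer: -77707/19 ≈ -4089.8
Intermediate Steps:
z(v, p) = -5/3 - v/4 (z(v, p) = -5/3 + v/(-4) = -5*⅓ + v*(-¼) = -5/3 - v/4)
l(O, L) = 4 + L (l(O, L) = L + 4 = 4 + L)
l(23 - 33, u(z(6, 1))) - 4091 = (4 + 9/(-5/3 - ¼*6)) - 4091 = (4 + 9/(-5/3 - 3/2)) - 4091 = (4 + 9/(-19/6)) - 4091 = (4 + 9*(-6/19)) - 4091 = (4 - 54/19) - 4091 = 22/19 - 4091 = -77707/19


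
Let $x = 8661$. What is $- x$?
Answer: $-8661$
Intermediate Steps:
$- x = \left(-1\right) 8661 = -8661$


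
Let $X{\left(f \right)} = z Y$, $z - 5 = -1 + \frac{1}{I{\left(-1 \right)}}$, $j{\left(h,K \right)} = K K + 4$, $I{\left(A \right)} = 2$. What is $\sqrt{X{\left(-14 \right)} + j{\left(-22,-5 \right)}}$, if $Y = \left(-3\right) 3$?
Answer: $\frac{i \sqrt{46}}{2} \approx 3.3912 i$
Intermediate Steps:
$Y = -9$
$j{\left(h,K \right)} = 4 + K^{2}$ ($j{\left(h,K \right)} = K^{2} + 4 = 4 + K^{2}$)
$z = \frac{9}{2}$ ($z = 5 - \left(1 - \frac{1}{2}\right) = 5 + \left(-1 + \frac{1}{2}\right) = 5 - \frac{1}{2} = \frac{9}{2} \approx 4.5$)
$X{\left(f \right)} = - \frac{81}{2}$ ($X{\left(f \right)} = \frac{9}{2} \left(-9\right) = - \frac{81}{2}$)
$\sqrt{X{\left(-14 \right)} + j{\left(-22,-5 \right)}} = \sqrt{- \frac{81}{2} + \left(4 + \left(-5\right)^{2}\right)} = \sqrt{- \frac{81}{2} + \left(4 + 25\right)} = \sqrt{- \frac{81}{2} + 29} = \sqrt{- \frac{23}{2}} = \frac{i \sqrt{46}}{2}$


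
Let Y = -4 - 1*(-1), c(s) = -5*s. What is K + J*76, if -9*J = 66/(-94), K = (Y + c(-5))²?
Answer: 69080/141 ≈ 489.93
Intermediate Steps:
Y = -3 (Y = -4 + 1 = -3)
K = 484 (K = (-3 - 5*(-5))² = (-3 + 25)² = 22² = 484)
J = 11/141 (J = -22/(3*(-94)) = -22*(-1)/(3*94) = -⅑*(-33/47) = 11/141 ≈ 0.078014)
K + J*76 = 484 + (11/141)*76 = 484 + 836/141 = 69080/141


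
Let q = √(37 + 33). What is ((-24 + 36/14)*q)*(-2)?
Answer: 300*√70/7 ≈ 358.57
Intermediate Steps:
q = √70 ≈ 8.3666
((-24 + 36/14)*q)*(-2) = ((-24 + 36/14)*√70)*(-2) = ((-24 + 36*(1/14))*√70)*(-2) = ((-24 + 18/7)*√70)*(-2) = -150*√70/7*(-2) = 300*√70/7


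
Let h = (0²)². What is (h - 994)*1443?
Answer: -1434342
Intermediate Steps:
h = 0 (h = 0² = 0)
(h - 994)*1443 = (0 - 994)*1443 = -994*1443 = -1434342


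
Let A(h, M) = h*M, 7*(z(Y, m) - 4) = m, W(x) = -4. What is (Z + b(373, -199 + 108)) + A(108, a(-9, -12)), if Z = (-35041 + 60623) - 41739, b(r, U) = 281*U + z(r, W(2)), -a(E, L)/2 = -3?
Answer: -287536/7 ≈ -41077.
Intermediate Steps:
a(E, L) = 6 (a(E, L) = -2*(-3) = 6)
z(Y, m) = 4 + m/7
A(h, M) = M*h
b(r, U) = 24/7 + 281*U (b(r, U) = 281*U + (4 + (1/7)*(-4)) = 281*U + (4 - 4/7) = 281*U + 24/7 = 24/7 + 281*U)
Z = -16157 (Z = 25582 - 41739 = -16157)
(Z + b(373, -199 + 108)) + A(108, a(-9, -12)) = (-16157 + (24/7 + 281*(-199 + 108))) + 6*108 = (-16157 + (24/7 + 281*(-91))) + 648 = (-16157 + (24/7 - 25571)) + 648 = (-16157 - 178973/7) + 648 = -292072/7 + 648 = -287536/7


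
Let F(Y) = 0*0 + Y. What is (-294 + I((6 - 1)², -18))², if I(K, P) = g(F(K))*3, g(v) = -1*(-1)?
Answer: 84681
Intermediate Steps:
F(Y) = Y (F(Y) = 0 + Y = Y)
g(v) = 1
I(K, P) = 3 (I(K, P) = 1*3 = 3)
(-294 + I((6 - 1)², -18))² = (-294 + 3)² = (-291)² = 84681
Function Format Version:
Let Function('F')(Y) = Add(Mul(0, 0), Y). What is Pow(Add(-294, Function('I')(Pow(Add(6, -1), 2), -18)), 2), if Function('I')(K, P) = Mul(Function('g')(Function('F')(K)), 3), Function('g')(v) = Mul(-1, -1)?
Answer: 84681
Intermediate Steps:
Function('F')(Y) = Y (Function('F')(Y) = Add(0, Y) = Y)
Function('g')(v) = 1
Function('I')(K, P) = 3 (Function('I')(K, P) = Mul(1, 3) = 3)
Pow(Add(-294, Function('I')(Pow(Add(6, -1), 2), -18)), 2) = Pow(Add(-294, 3), 2) = Pow(-291, 2) = 84681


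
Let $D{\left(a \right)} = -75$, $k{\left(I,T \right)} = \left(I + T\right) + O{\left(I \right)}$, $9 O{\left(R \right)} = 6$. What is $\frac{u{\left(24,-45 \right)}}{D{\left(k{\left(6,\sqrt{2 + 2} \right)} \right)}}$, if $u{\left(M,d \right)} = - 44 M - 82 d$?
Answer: $- \frac{878}{25} \approx -35.12$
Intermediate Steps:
$O{\left(R \right)} = \frac{2}{3}$ ($O{\left(R \right)} = \frac{1}{9} \cdot 6 = \frac{2}{3}$)
$u{\left(M,d \right)} = - 82 d - 44 M$
$k{\left(I,T \right)} = \frac{2}{3} + I + T$ ($k{\left(I,T \right)} = \left(I + T\right) + \frac{2}{3} = \frac{2}{3} + I + T$)
$\frac{u{\left(24,-45 \right)}}{D{\left(k{\left(6,\sqrt{2 + 2} \right)} \right)}} = \frac{\left(-82\right) \left(-45\right) - 1056}{-75} = \left(3690 - 1056\right) \left(- \frac{1}{75}\right) = 2634 \left(- \frac{1}{75}\right) = - \frac{878}{25}$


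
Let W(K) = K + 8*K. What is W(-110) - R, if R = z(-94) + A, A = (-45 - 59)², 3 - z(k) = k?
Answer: -11903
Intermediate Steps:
z(k) = 3 - k
A = 10816 (A = (-104)² = 10816)
W(K) = 9*K
R = 10913 (R = (3 - 1*(-94)) + 10816 = (3 + 94) + 10816 = 97 + 10816 = 10913)
W(-110) - R = 9*(-110) - 1*10913 = -990 - 10913 = -11903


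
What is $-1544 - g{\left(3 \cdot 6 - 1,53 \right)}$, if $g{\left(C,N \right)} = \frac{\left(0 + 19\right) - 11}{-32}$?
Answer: $- \frac{6175}{4} \approx -1543.8$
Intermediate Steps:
$g{\left(C,N \right)} = - \frac{1}{4}$ ($g{\left(C,N \right)} = \left(19 - 11\right) \left(- \frac{1}{32}\right) = 8 \left(- \frac{1}{32}\right) = - \frac{1}{4}$)
$-1544 - g{\left(3 \cdot 6 - 1,53 \right)} = -1544 - - \frac{1}{4} = -1544 + \frac{1}{4} = - \frac{6175}{4}$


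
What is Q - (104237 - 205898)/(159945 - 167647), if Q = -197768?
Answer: -1523310797/7702 ≈ -1.9778e+5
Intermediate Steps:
Q - (104237 - 205898)/(159945 - 167647) = -197768 - (104237 - 205898)/(159945 - 167647) = -197768 - (-101661)/(-7702) = -197768 - (-101661)*(-1)/7702 = -197768 - 1*101661/7702 = -197768 - 101661/7702 = -1523310797/7702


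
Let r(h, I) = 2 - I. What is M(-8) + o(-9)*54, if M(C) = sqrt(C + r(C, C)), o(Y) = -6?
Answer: -324 + sqrt(2) ≈ -322.59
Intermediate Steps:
M(C) = sqrt(2) (M(C) = sqrt(C + (2 - C)) = sqrt(2))
M(-8) + o(-9)*54 = sqrt(2) - 6*54 = sqrt(2) - 324 = -324 + sqrt(2)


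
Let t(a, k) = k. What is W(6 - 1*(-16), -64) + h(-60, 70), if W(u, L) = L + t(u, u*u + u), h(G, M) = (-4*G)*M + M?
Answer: 17312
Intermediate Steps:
h(G, M) = M - 4*G*M (h(G, M) = -4*G*M + M = M - 4*G*M)
W(u, L) = L + u + u**2 (W(u, L) = L + (u*u + u) = L + (u**2 + u) = L + (u + u**2) = L + u + u**2)
W(6 - 1*(-16), -64) + h(-60, 70) = (-64 + (6 - 1*(-16))*(1 + (6 - 1*(-16)))) + 70*(1 - 4*(-60)) = (-64 + (6 + 16)*(1 + (6 + 16))) + 70*(1 + 240) = (-64 + 22*(1 + 22)) + 70*241 = (-64 + 22*23) + 16870 = (-64 + 506) + 16870 = 442 + 16870 = 17312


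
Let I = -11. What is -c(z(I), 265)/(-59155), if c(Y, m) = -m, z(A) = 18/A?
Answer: -53/11831 ≈ -0.0044798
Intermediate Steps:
-c(z(I), 265)/(-59155) = -(-1*265)/(-59155) = -(-265)*(-1)/59155 = -1*53/11831 = -53/11831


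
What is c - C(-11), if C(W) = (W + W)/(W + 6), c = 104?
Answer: 498/5 ≈ 99.600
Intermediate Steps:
C(W) = 2*W/(6 + W) (C(W) = (2*W)/(6 + W) = 2*W/(6 + W))
c - C(-11) = 104 - 2*(-11)/(6 - 11) = 104 - 2*(-11)/(-5) = 104 - 2*(-11)*(-1)/5 = 104 - 1*22/5 = 104 - 22/5 = 498/5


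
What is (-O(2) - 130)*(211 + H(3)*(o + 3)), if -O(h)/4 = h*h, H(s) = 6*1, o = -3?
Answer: -24054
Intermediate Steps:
H(s) = 6
O(h) = -4*h**2 (O(h) = -4*h*h = -4*h**2)
(-O(2) - 130)*(211 + H(3)*(o + 3)) = (-(-4)*2**2 - 130)*(211 + 6*(-3 + 3)) = (-(-4)*4 - 130)*(211 + 6*0) = (-1*(-16) - 130)*(211 + 0) = (16 - 130)*211 = -114*211 = -24054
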